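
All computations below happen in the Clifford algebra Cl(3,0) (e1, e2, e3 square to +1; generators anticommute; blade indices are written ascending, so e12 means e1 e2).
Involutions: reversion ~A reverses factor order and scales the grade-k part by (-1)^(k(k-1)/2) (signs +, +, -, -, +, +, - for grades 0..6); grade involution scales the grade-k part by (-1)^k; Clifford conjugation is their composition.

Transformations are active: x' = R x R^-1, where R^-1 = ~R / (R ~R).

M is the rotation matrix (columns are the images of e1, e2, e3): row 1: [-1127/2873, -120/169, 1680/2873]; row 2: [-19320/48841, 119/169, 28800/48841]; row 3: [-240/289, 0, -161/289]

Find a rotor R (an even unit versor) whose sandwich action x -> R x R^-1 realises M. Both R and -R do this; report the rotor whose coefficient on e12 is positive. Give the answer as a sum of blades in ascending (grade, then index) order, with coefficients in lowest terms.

Method: write R = a + b12*e12 + b13*e13 + b23*e23 with a^2 + b12^2 + b13^2 + b23^2 = 1 (so R^-1 = ~R). Expanding the columns R e_j ~R gives tr M = 4a^2 - 1 and, from the antisymmetric part, M21 - M12 = -4a*b12, M13 - M31 = 4a*b13, M32 - M23 = -4a*b23.
Here tr M = -11977/48841, so a^2 = (1 + tr M)/4 = 9216/48841 and a = ±96/221. Taking a = 96/221: M21 - M12 = 15360/48841, M13 - M31 = 69120/48841, M32 - M23 = -28800/48841, giving b12 = -40/221, b13 = 180/221, b23 = 75/221, i.e. R = 96/221 - 40/221*e12 + 180/221*e13 + 75/221*e23.
Its e12 coefficient is negative, so report the other preimage -R.
Answer: -96/221 + 40/221*e12 - 180/221*e13 - 75/221*e23. Key observation: the double cover Spin(3) -> SO(3) sends R and -R to the same matrix (trace -11977/48841 here), so the stated sign of the e12 coefficient is what selects one sheet.


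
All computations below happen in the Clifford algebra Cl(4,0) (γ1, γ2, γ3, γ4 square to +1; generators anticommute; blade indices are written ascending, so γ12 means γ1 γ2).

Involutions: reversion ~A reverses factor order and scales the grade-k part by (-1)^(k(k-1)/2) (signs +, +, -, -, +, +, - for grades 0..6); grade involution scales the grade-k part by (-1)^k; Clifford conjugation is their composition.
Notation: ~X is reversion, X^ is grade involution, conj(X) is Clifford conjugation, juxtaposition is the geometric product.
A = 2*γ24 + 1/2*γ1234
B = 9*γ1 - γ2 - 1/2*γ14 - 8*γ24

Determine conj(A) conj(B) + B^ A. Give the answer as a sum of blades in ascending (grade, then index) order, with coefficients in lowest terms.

first term: 16 + 2*γ4 - γ12 + 4*γ13 - 1/4*γ23 + 18*γ124 + 1/2*γ134 + 9/2*γ234
second term: 16 + 2*γ4 + γ12 - 4*γ13 + 1/4*γ23 - 18*γ124 - 1/2*γ134 - 9/2*γ234
Answer: 32 + 4*γ4


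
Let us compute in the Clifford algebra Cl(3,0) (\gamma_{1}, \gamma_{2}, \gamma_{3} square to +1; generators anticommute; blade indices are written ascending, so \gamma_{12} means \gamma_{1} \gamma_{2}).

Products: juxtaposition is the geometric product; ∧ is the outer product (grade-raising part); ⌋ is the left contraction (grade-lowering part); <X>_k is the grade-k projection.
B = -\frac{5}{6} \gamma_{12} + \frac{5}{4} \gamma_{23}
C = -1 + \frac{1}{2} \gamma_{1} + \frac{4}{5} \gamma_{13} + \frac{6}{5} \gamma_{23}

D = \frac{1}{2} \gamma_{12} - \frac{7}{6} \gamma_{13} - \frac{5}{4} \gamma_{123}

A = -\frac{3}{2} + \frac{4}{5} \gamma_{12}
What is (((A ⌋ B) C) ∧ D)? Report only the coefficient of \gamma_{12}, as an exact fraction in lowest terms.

step 1: \frac{2}{3} + \frac{5}{4} \gamma_{12} - \frac{15}{8} \gamma_{23}
step 2: \frac{19}{12} + \frac{1}{3} \gamma_{1} - \frac{5}{8} \gamma_{2} - \frac{11}{4} \gamma_{12} + \frac{61}{30} \gamma_{13} + \frac{67}{40} \gamma_{23} - \frac{15}{16} \gamma_{123}
step 3: \frac{19}{24} \gamma_{12} - \frac{133}{72} \gamma_{13} - \frac{65}{24} \gamma_{123}
Answer: \frac{19}{24}


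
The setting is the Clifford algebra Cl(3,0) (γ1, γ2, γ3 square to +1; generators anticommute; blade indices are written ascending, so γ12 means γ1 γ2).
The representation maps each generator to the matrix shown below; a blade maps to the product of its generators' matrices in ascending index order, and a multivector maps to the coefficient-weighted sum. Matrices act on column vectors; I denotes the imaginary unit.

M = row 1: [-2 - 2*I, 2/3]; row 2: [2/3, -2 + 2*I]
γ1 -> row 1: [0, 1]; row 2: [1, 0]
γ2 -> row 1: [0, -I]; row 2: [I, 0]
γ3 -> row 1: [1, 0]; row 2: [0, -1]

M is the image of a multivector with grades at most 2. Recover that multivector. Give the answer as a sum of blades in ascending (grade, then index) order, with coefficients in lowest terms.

Method: 1, rho(γ1), rho(γ2), rho(γ3) form a trace-orthogonal basis of the 2x2 complex matrices (tr(X Y) = 2 if X = Y, else 0), so M = m0*1 + m1*rho(γ1) + m2*rho(γ2) + m3*rho(γ3) with m0 = tr(M)/2 = -2, m1 = tr(M rho(γ1))/2 = 2/3, m2 = tr(M rho(γ2))/2 = 0, m3 = tr(M rho(γ3))/2 = -2*I.
Multiplying table entries, the bivector images are rho(γ12) = I*rho(γ3), rho(γ13) = -I*rho(γ2), rho(γ23) = I*rho(γ1); with real blade coefficients the real parts of m0..m3 are the coefficients of 1, γ1, γ2, γ3 and the imaginary parts give the bivectors (γ23: Im m1, γ13: -Im m2, γ12: Im m3).
Answer: -2 + 2/3*γ1 - 2*γ12


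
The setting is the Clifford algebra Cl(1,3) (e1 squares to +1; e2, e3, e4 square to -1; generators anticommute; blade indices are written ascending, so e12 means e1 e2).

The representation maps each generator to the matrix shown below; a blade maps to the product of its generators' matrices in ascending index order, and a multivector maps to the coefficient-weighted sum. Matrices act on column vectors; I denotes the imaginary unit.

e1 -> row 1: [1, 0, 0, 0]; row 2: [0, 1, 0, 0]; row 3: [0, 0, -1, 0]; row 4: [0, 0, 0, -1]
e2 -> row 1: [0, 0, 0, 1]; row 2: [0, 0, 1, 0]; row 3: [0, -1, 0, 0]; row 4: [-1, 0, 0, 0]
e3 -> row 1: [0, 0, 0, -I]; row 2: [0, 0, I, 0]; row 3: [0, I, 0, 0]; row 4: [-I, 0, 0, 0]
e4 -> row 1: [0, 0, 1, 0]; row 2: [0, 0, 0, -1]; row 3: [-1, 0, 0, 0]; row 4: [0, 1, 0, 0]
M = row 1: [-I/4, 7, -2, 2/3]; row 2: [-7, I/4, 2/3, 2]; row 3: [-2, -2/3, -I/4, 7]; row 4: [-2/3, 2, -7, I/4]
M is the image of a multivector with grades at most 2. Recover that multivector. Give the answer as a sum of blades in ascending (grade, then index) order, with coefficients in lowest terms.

Method: the blade images are trace-orthogonal — tr(rho(e_A) rho(e_B)^-1) = 4 if A = B and 0 otherwise — and rho(e_A)^-1 = (e_A)^2 * rho(e_A) with (e_A)^2 = +1 or -1, so the coefficient of e_A in the preimage is (e_A)^2 * tr(M rho(e_A))/4.
Nonzero projections over blades of grade <= 2: e2: (e2)^2 = -1, tr(M rho(e2)) = -8/3, coefficient 2/3; e14: (e14)^2 = +1, tr(M rho(e14)) = -8, coefficient -2; e23: (e23)^2 = -1, tr(M rho(e23)) = -1, coefficient 1/4; e24: (e24)^2 = -1, tr(M rho(e24)) = -28, coefficient 7. Every other blade of grade <= 2 projects to 0.
Answer: 2/3*e2 - 2*e14 + 1/4*e23 + 7*e24


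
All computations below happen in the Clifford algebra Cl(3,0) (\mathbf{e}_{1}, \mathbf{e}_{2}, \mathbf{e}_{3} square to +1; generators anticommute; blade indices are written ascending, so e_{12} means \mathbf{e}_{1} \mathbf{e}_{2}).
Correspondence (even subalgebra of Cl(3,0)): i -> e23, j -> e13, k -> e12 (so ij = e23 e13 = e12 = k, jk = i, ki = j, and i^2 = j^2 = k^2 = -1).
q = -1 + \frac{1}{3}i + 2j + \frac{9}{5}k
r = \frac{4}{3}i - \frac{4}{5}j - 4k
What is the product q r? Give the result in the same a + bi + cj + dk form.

In blades: q = -1 + \frac{9}{5} e_{12} + 2 e_{13} + \frac{1}{3} e_{23}, r = -4 e_{12} - \frac{4}{5} e_{13} + \frac{4}{3} e_{23}.
Distribute q over r term by term (generator squares from the signature, products reordered to ascending indices): (-1)*r = 4 e_{12} + \frac{4}{5} e_{13} - \frac{4}{3} e_{23}; (\frac{9}{5} e_{12})*r = \frac{36}{5} + \frac{12}{5} e_{13} + \frac{36}{25} e_{23}; (2 e_{13})*r = \frac{8}{5} - \frac{8}{3} e_{12} - 8 e_{23}; (\frac{1}{3} e_{23})*r = -\frac{4}{9} - \frac{4}{15} e_{12} + \frac{4}{3} e_{13}.
Sum: \frac{376}{45} + \frac{16}{15} e_{12} + \frac{68}{15} e_{13} - \frac{592}{75} e_{23}; translating back through the correspondence:
Answer: \frac{376}{45} - \frac{592}{75}i + \frac{68}{15}j + \frac{16}{15}k


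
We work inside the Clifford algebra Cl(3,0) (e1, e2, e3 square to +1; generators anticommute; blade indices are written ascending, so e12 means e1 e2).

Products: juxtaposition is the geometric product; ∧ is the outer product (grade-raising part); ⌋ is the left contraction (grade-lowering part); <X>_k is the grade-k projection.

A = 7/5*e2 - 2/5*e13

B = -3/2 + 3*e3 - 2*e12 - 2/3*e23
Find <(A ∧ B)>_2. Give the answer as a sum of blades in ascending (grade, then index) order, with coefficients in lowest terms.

step 1: -21/10*e2 + 3/5*e13 + 21/5*e23
step 2: 3/5*e13 + 21/5*e23
Answer: 3/5*e13 + 21/5*e23


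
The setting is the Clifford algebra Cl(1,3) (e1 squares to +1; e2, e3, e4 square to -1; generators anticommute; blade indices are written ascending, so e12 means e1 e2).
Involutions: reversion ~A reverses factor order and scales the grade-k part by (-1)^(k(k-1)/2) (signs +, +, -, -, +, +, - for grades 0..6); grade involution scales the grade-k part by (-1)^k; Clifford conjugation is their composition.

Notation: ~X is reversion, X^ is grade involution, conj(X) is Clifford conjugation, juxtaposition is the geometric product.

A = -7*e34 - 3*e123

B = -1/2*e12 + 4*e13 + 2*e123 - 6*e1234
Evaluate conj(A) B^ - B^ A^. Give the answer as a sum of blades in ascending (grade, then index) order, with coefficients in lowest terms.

first term: -6 + 12*e2 + 3/2*e3 - 18*e4 + 42*e12 + 28*e14 - 14*e124 - 7/2*e1234
second term: 6 - 12*e2 - 3/2*e3 - 18*e4 - 42*e12 + 28*e14 - 14*e124 + 7/2*e1234
Answer: -12 + 24*e2 + 3*e3 + 84*e12 - 7*e1234


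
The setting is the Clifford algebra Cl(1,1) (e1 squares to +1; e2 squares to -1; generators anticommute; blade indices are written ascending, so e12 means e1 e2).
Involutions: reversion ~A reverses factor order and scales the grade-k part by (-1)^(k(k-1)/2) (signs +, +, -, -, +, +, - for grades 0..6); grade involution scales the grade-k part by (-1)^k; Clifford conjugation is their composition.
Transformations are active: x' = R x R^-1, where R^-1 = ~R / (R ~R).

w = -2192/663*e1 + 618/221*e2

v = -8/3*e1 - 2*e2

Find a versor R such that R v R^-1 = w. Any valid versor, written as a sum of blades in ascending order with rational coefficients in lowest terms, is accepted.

Since q(v) = q(w) = 28/9, the sum R = v + w = -1320/221*e1 + 176/221*e2 does the job whenever invertible.
Answer: -1320/221*e1 + 176/221*e2


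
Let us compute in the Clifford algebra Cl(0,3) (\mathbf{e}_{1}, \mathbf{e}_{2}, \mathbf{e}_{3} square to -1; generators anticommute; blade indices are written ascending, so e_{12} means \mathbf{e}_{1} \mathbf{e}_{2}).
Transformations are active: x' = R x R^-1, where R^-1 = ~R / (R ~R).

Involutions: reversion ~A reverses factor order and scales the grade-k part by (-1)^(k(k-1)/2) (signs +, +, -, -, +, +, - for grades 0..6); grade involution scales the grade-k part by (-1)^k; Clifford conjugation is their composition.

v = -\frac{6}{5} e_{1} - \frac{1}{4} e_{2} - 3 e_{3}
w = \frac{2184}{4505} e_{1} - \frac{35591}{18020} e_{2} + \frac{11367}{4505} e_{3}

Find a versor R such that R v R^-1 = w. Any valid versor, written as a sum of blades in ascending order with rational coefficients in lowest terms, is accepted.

A norm check does it: q(v) = q(w) = -\frac{4201}{400}, hence R = v + w = -\frac{3222}{4505} e_{1} - \frac{10024}{4505} e_{2} - \frac{2148}{4505} e_{3} realises the map — parallel part kept, (v - w)/2 negated, v carried to w.
Answer: -\frac{3222}{4505} e_{1} - \frac{10024}{4505} e_{2} - \frac{2148}{4505} e_{3}


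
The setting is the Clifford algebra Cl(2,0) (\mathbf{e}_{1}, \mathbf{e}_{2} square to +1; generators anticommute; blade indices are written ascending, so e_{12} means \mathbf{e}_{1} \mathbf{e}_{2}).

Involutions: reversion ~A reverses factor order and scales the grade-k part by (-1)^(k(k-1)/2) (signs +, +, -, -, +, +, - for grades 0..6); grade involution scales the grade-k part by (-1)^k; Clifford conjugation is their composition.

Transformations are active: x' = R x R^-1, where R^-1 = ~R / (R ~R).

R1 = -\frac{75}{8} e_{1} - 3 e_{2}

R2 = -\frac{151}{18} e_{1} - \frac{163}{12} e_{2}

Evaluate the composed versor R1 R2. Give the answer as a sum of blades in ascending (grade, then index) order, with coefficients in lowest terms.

Distribute over the terms of R1 (each basis-blade product reordered to ascending indices, repeated generators contracted through their squares):
(-\frac{75}{8} e_{1}) R2 = \frac{3775}{48} + \frac{4075}{32} e_{12}
(-3 e_{2}) R2 = \frac{163}{4} - \frac{151}{6} e_{12}
Summing the partial products and collecting blades:
Answer: \frac{5731}{48} + \frac{9809}{96} e_{12}


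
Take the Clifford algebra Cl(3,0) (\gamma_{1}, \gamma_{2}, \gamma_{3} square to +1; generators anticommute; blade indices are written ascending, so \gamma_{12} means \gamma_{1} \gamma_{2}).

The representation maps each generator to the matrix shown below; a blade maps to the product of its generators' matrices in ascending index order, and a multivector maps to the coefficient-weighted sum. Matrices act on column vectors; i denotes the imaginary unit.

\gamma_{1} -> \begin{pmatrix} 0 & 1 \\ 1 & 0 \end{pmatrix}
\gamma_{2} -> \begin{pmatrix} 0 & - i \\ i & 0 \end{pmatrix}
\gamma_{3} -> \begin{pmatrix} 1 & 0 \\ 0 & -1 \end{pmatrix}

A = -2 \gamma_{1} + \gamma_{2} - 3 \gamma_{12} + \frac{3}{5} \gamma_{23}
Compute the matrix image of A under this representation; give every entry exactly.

Bivector images (products of the table entries): rho(\gamma_{12}) = rho(\gamma_{1})rho(\gamma_{2}) = \begin{pmatrix} i & 0 \\ 0 & - i \end{pmatrix}; rho(\gamma_{23}) = rho(\gamma_{2})rho(\gamma_{3}) = \begin{pmatrix} 0 & i \\ i & 0 \end{pmatrix}.
M = (-2)*rho(\gamma_{1}) + (1)*rho(\gamma_{2}) + (-3)*rho(\gamma_{12}) + (\frac{3}{5})*rho(\gamma_{23}), summed entrywise:
Answer: \begin{pmatrix} - 3 i & -2 - \frac{2 i}{5} \\ -2 + \frac{8 i}{5} & 3 i \end{pmatrix}


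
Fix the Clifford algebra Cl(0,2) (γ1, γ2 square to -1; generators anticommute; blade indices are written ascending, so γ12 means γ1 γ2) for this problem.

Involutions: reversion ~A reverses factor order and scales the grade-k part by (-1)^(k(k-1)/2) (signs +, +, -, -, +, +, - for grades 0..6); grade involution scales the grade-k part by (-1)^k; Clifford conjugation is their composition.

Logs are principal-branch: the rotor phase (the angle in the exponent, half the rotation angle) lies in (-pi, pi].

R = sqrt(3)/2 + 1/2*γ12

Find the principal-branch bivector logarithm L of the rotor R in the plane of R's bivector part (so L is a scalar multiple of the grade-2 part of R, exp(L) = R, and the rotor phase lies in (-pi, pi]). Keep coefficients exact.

The scalar part of R is sqrt(3)/2, which fixes the principal-branch rotor phase; the unit plane is then the bivector part divided by the sine of that phase, and L is that plane scaled by the phase.
Concretely: cos(phase) = sqrt(3)/2 gives phase = ±pi/6, and since phase/sin(phase) is even the sign is immaterial: L = (phase/sin(phase)) * <R>_2 = (pi/3) * <R>_2.
Answer: pi/6*γ12


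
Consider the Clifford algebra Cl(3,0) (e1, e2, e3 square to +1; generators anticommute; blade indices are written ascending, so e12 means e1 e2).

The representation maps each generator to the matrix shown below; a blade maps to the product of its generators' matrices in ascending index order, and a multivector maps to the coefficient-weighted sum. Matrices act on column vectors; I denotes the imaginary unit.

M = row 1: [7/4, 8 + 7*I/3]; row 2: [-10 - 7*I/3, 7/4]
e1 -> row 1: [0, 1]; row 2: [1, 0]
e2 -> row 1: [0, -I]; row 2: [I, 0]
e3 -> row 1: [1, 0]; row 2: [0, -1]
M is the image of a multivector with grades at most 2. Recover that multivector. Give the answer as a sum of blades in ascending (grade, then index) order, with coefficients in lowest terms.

Method: 1, rho(e1), rho(e2), rho(e3) form a trace-orthogonal basis of the 2x2 complex matrices (tr(X Y) = 2 if X = Y, else 0), so M = m0*1 + m1*rho(e1) + m2*rho(e2) + m3*rho(e3) with m0 = tr(M)/2 = 7/4, m1 = tr(M rho(e1))/2 = -1, m2 = tr(M rho(e2))/2 = -7/3 + 9*I, m3 = tr(M rho(e3))/2 = 0.
Multiplying table entries, the bivector images are rho(e12) = I*rho(e3), rho(e13) = -I*rho(e2), rho(e23) = I*rho(e1); with real blade coefficients the real parts of m0..m3 are the coefficients of 1, e1, e2, e3 and the imaginary parts give the bivectors (e23: Im m1, e13: -Im m2, e12: Im m3).
Answer: 7/4 - e1 - 7/3*e2 - 9*e13


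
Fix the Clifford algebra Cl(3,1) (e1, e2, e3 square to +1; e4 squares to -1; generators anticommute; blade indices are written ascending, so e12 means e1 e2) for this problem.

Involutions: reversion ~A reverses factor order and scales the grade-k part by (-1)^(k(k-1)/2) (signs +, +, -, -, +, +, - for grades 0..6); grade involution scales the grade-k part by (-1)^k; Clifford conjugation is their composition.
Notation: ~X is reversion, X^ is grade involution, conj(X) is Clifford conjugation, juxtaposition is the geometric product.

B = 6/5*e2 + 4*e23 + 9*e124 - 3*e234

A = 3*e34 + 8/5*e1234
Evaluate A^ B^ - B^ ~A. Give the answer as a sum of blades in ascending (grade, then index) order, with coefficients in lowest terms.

first term: 24/5*e1 + 9*e2 - 72/5*e3 - 32/5*e14 - 12*e24 + 27*e123 - 48/25*e134 - 18/5*e234
second term: -24/5*e1 - 9*e2 + 72/5*e3 - 32/5*e14 - 12*e24 + 27*e123 + 48/25*e134 + 18/5*e234
Answer: 48/5*e1 + 18*e2 - 144/5*e3 - 96/25*e134 - 36/5*e234


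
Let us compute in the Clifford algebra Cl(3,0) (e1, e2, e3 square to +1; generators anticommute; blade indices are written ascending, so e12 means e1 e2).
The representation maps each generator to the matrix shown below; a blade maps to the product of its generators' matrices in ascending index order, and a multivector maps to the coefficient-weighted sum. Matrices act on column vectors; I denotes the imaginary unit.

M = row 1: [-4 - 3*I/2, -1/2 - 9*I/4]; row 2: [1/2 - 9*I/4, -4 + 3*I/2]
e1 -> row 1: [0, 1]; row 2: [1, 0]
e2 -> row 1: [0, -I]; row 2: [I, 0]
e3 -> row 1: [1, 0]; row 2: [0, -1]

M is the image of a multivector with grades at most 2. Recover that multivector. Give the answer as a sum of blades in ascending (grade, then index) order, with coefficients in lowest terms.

Method: 1, rho(e1), rho(e2), rho(e3) form a trace-orthogonal basis of the 2x2 complex matrices (tr(X Y) = 2 if X = Y, else 0), so M = m0*1 + m1*rho(e1) + m2*rho(e2) + m3*rho(e3) with m0 = tr(M)/2 = -4, m1 = tr(M rho(e1))/2 = -9*I/4, m2 = tr(M rho(e2))/2 = -I/2, m3 = tr(M rho(e3))/2 = -3*I/2.
Multiplying table entries, the bivector images are rho(e12) = I*rho(e3), rho(e13) = -I*rho(e2), rho(e23) = I*rho(e1); with real blade coefficients the real parts of m0..m3 are the coefficients of 1, e1, e2, e3 and the imaginary parts give the bivectors (e23: Im m1, e13: -Im m2, e12: Im m3).
Answer: -4 - 3/2*e12 + 1/2*e13 - 9/4*e23


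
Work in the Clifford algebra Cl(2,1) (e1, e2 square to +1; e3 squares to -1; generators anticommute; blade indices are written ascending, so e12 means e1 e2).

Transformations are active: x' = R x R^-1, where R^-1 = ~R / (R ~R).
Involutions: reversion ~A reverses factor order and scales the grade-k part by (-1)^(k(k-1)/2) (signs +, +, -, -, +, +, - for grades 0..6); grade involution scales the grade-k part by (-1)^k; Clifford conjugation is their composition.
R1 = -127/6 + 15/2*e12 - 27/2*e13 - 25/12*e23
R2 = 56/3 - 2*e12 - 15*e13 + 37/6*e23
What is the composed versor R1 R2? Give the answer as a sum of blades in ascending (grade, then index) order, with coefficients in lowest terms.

Distribute over the terms of R1 (each basis-blade product reordered to ascending indices, repeated generators contracted through their squares):
(-127/6) R2 = -3556/9 + 127/3*e12 + 635/2*e13 - 4699/36*e23
(15/2*e12) R2 = 15 + 140*e12 + 185/4*e13 + 225/2*e23
(-27/2*e13) R2 = 405/2 - 333/4*e12 - 252*e13 + 27*e23
(-25/12*e23) R2 = -925/72 - 125/4*e12 - 25/6*e13 - 350/9*e23
Summing the partial products and collecting blades:
Answer: -4571/24 + 407/6*e12 + 1291/12*e13 - 359/12*e23


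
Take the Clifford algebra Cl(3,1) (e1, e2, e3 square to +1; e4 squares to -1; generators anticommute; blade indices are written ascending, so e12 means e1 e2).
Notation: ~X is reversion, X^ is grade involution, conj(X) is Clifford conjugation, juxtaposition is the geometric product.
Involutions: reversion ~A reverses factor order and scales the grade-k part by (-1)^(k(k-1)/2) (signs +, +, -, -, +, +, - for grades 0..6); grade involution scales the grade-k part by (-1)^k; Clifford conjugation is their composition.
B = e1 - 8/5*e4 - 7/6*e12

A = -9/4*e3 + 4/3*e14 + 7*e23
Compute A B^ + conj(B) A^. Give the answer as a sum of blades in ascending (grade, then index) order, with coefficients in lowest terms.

first term: -32/15*e1 + 4/3*e4 + 71/12*e13 - 14/9*e24 - 18/5*e34 - 35/8*e123 + 56/5*e234
second term: 32/15*e1 - 4/3*e4 + 71/12*e13 - 14/9*e24 - 18/5*e34 - 35/8*e123 + 56/5*e234
Answer: 71/6*e13 - 28/9*e24 - 36/5*e34 - 35/4*e123 + 112/5*e234


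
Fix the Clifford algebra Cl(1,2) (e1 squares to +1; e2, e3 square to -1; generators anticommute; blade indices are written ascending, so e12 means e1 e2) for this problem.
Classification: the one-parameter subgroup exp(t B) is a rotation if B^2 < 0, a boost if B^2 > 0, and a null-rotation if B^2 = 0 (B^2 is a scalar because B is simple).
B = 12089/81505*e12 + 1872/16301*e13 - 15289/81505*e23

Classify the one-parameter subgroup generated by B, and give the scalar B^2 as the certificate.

B^2 term by term: the squares give (12089/81505)^2*(e12)^2 + (1872/16301)^2*(e13)^2 + (-15289/81505)^2*(e23)^2 = 146143921/6643065025*(+1) + 3504384/265722601*(+1) + 233753521/6643065025*(-1) = 0 (each basis 2-blade squares to minus the product of its generators' squares); cross terms between blades sharing an index anticommute and cancel. So B^2 = 0.
Answer: null-rotation, certificate B^2 = 0. Key observation: B^2 = 0 is a conjugation invariant, so its sign decides the class regardless of the surface form of B.


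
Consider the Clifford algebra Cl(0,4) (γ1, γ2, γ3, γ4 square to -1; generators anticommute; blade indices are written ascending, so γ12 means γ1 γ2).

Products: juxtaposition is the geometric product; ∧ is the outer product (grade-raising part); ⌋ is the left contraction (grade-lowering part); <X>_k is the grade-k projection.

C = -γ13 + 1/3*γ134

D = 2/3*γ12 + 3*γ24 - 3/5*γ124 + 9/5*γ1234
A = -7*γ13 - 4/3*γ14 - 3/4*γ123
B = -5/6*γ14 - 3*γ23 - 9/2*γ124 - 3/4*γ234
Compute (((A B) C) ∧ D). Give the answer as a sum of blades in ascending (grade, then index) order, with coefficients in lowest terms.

step 1: -10/9 - 9/4*γ1 + 6*γ2 + 21*γ12 - 9/16*γ14 + 59/24*γ34 - γ123 + 21/4*γ124 - 257/8*γ234 + 4*γ1234
step 2: -59/72*γ1 - 1/3*γ2 - 39/16*γ3 - 257/24*γ12 + 10/9*γ13 - 59/24*γ14 - 91/4*γ23 - 13/3*γ24 + 3/16*γ34 + 6*γ123 - 257/8*γ124 - 10/27*γ134 + 7/4*γ234 - 2*γ1234
step 3: -13/8*γ123 - 59/24*γ124 + 117/16*γ234 - 419/240*γ1234
Answer: -13/8*γ123 - 59/24*γ124 + 117/16*γ234 - 419/240*γ1234


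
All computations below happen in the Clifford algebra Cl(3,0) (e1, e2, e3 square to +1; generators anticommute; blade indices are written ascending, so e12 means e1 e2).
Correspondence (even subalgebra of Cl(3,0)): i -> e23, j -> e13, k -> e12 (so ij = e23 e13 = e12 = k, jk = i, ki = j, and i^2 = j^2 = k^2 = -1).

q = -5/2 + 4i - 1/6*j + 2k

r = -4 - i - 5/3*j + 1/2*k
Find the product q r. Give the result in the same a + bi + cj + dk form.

In blades: q = -5/2 + 2*e12 - 1/6*e13 + 4*e23, r = -4 + 1/2*e12 - 5/3*e13 - e23.
Distribute q over r term by term (generator squares from the signature, products reordered to ascending indices): (-5/2)*r = 10 - 5/4*e12 + 25/6*e13 + 5/2*e23; (2*e12)*r = -1 - 8*e12 - 2*e13 + 10/3*e23; (-1/6*e13)*r = -5/18 - 1/6*e12 + 2/3*e13 - 1/12*e23; (4*e23)*r = 4 - 20/3*e12 - 2*e13 - 16*e23.
Sum: 229/18 - 193/12*e12 + 5/6*e13 - 41/4*e23; translating back through the correspondence:
Answer: 229/18 - 41/4*i + 5/6*j - 193/12*k


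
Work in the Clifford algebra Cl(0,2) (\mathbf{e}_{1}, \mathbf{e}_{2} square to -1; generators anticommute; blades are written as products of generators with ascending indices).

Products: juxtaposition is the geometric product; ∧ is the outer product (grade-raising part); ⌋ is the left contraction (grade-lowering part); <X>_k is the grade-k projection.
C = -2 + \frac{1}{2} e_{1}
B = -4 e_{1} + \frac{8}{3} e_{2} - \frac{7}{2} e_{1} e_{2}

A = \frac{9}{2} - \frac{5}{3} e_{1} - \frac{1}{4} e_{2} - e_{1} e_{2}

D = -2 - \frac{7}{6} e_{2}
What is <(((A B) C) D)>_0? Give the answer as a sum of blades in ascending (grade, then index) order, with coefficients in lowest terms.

step 1: -\frac{19}{2} - \frac{347}{24} e_{1} + \frac{61}{6} e_{2} - \frac{763}{36} e_{1} e_{2}
step 2: \frac{1259}{48} + \frac{145}{6} e_{1} - \frac{2227}{72} e_{2} + \frac{1343}{36} e_{1} e_{2}
step 3: -\frac{38251}{432} - \frac{1039}{216} e_{1} + \frac{3001}{96} e_{2} - \frac{3701}{36} e_{1} e_{2}
step 4: -\frac{38251}{432}
Answer: -\frac{38251}{432}


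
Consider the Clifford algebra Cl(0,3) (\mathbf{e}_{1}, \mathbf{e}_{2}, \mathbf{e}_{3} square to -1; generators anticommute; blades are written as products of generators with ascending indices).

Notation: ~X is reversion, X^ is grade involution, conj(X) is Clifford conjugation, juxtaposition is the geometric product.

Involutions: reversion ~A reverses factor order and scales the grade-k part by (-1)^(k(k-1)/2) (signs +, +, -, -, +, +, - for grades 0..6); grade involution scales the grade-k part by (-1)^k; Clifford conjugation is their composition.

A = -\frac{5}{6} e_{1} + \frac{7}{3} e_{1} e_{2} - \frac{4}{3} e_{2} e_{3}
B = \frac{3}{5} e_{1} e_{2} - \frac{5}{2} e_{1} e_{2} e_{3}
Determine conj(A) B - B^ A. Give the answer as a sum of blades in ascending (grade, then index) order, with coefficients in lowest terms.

first term: \frac{7}{5} + \frac{10}{3} e_{1} - \frac{1}{2} e_{2} - \frac{35}{6} e_{3} + \frac{4}{5} e_{1} e_{3} + \frac{25}{12} e_{2} e_{3}
second term: -\frac{7}{5} + \frac{10}{3} e_{1} - \frac{1}{2} e_{2} - \frac{35}{6} e_{3} + \frac{4}{5} e_{1} e_{3} + \frac{25}{12} e_{2} e_{3}
Answer: \frac{14}{5}


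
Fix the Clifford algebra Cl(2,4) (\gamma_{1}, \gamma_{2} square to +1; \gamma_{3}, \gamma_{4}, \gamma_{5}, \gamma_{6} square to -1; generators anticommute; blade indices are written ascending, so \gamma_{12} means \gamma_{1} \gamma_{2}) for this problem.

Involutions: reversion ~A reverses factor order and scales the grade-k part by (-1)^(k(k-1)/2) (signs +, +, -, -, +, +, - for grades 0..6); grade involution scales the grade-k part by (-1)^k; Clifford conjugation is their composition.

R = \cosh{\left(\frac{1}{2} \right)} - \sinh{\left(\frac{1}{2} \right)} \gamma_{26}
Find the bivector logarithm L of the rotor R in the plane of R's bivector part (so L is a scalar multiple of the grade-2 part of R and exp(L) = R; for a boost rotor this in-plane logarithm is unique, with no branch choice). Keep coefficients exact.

The scalar part of R is \cosh{\left(\frac{1}{2} \right)}, which fixes the rapidity magnitude through cosh (cosh is even, so it cannot fix the sign — the bivector part carries that); dividing the bivector part by sinh of the rapidity gives the plane, and L = rapidity * plane, where the joint sign ambiguity of (rapidity, plane) cancels in the product.
Concretely: cosh(rapidity) = \cosh{\left(\frac{1}{2} \right)} gives rapidity = ±\frac{1}{2}, and since rapidity/sinh(rapidity) is even the sign is immaterial: L = (rapidity/sinh(rapidity)) * <R>_2 = (\frac{1}{2 \sinh{\left(\frac{1}{2} \right)}}) * <R>_2.
Answer: - \frac{1}{2} \gamma_{26}


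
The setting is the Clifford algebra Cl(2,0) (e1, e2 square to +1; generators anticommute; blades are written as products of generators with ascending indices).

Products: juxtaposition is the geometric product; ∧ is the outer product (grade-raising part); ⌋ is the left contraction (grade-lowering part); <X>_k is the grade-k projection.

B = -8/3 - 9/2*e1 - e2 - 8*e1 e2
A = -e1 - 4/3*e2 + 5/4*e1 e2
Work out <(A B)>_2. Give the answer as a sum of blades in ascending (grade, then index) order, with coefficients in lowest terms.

step 1: 95/6 - 37/4*e1 + 1237/72*e2 - 25/3*e1 e2
step 2: -25/3*e1 e2
Answer: -25/3*e1 e2


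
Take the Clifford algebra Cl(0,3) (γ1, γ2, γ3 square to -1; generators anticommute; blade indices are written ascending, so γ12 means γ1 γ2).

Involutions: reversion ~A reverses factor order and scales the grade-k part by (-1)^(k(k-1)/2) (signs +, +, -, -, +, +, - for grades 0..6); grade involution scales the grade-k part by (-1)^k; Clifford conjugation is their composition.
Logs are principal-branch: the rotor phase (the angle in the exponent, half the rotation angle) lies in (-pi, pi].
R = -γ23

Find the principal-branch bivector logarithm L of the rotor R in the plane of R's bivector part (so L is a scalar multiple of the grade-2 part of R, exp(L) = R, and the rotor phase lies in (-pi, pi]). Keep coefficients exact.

The scalar part of R is 0, which pins the rotor phase on the principal branch; dividing the bivector part by the sine of that phase recovers the unit plane, and L is the phase times that plane.
Concretely: cos(phase) = 0 gives phase = ±pi/2, and since phase/sin(phase) is even the sign is immaterial: L = (phase/sin(phase)) * <R>_2 = (pi/2) * <R>_2.
Answer: -pi/2*γ23


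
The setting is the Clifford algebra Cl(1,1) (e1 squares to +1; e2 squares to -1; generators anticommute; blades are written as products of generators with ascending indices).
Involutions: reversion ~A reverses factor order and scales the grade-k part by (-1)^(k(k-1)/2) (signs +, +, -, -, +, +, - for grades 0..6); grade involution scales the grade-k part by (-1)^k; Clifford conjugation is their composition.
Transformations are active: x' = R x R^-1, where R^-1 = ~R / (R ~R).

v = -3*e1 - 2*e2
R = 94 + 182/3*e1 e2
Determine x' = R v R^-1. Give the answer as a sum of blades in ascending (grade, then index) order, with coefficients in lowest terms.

~R = 94 - 182/3*e1 e2, and R ~R = 46400/9, so R^-1 = ~R / (46400/9).
R v = -482/3*e1 - 6*e2
Answer: -16581/5800*e1 + 10331/5800*e2


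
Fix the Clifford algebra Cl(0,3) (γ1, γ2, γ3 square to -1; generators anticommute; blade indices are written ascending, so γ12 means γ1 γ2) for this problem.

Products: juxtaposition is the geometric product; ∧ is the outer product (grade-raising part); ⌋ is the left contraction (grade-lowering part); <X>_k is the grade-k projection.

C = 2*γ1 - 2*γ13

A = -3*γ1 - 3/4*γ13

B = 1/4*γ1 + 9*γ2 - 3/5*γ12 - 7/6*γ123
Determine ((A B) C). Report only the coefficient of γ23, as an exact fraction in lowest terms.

step 1: 3/4 - 37/40*γ2 - 3/16*γ3 - 27*γ12 - 79/20*γ23 + 27/4*γ123
step 2: 15/8*γ1 - 135/2*γ2 - 121/20*γ12 - 9/8*γ13 + 81/2*γ23 - 39/4*γ123
Answer: 81/2


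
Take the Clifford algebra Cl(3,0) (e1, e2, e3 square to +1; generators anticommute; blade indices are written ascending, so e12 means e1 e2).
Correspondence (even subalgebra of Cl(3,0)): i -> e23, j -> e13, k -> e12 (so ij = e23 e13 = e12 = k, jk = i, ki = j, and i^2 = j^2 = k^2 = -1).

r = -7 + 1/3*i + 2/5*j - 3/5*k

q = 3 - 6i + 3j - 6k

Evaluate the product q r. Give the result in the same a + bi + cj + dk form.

In blades: q = 3 - 6*e12 + 3*e13 - 6*e23, r = -7 - 3/5*e12 + 2/5*e13 + 1/3*e23.
Distribute q over r term by term (generator squares from the signature, products reordered to ascending indices): (3)*r = -21 - 9/5*e12 + 6/5*e13 + e23; (-6*e12)*r = -18/5 + 42*e12 - 2*e13 + 12/5*e23; (3*e13)*r = -6/5 - e12 - 21*e13 - 9/5*e23; (-6*e23)*r = 2 - 12/5*e12 - 18/5*e13 + 42*e23.
Sum: -119/5 + 184/5*e12 - 127/5*e13 + 218/5*e23; translating back through the correspondence:
Answer: -119/5 + 218/5*i - 127/5*j + 184/5*k


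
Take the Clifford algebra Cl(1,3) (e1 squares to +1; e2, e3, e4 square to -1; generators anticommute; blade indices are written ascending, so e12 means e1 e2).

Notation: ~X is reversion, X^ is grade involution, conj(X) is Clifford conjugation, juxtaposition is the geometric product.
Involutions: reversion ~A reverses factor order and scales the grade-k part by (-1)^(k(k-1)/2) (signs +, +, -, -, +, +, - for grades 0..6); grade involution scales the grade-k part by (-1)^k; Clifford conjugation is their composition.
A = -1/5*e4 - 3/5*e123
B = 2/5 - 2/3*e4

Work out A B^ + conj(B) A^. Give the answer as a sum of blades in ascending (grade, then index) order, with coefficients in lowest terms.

first term: 2/15 - 2/25*e4 - 6/25*e123 - 2/5*e1234
second term: -2/15 + 2/25*e4 + 6/25*e123 - 2/5*e1234
Answer: -4/5*e1234


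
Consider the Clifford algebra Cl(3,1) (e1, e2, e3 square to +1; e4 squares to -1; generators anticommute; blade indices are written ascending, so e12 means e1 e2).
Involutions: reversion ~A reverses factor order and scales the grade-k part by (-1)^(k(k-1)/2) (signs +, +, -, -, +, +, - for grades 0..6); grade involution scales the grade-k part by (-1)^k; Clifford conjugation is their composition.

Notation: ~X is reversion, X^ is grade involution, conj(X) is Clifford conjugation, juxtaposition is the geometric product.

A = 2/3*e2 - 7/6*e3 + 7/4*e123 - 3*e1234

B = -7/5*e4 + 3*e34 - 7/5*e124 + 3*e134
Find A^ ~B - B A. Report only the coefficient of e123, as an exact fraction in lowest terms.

first term: -9*e2 - 21/5*e3 - 7/2*e4 + 9*e12 + 133/30*e14 + 371/60*e24 + 49/60*e34 - 21/5*e123 + 21/4*e124 + 2*e234 + 25/12*e1234
second term: -9*e2 - 21/5*e3 + 7/2*e4 - 9*e12 + 133/30*e14 - 259/60*e24 - 49/12*e34 + 21/5*e123 - 21/4*e124 + 2*e234 + 169/60*e1234
Answer: -42/5


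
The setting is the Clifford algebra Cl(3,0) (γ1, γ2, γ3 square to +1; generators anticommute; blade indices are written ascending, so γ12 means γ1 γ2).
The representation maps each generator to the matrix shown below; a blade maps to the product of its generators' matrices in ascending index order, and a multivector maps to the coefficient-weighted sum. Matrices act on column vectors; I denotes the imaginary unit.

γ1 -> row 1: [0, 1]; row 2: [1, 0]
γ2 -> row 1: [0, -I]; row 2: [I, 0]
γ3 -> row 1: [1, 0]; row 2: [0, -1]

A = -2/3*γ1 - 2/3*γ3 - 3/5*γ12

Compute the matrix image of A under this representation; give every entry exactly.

Bivector images (products of the table entries): rho(γ12) = rho(γ1)rho(γ2) = row 1: [I, 0]; row 2: [0, -I].
M = (-2/3)*rho(γ1) + (-2/3)*rho(γ3) + (-3/5)*rho(γ12), summed entrywise:
Answer: row 1: [-2/3 - 3*I/5, -2/3]; row 2: [-2/3, 2/3 + 3*I/5]


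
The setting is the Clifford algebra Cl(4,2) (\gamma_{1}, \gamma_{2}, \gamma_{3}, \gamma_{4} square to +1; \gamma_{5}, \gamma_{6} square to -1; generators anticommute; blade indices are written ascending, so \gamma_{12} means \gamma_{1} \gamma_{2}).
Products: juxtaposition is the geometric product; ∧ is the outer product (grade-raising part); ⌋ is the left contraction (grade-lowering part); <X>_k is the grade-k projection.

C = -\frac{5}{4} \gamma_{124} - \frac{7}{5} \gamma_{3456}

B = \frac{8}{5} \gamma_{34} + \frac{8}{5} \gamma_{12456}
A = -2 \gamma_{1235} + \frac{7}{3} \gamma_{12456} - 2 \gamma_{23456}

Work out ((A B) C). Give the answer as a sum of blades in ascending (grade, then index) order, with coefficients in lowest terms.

step 1: \frac{56}{15} - \frac{16}{5} \gamma_{13} + \frac{16}{5} \gamma_{256} + \frac{16}{5} \gamma_{346} - \frac{16}{5} \gamma_{1245} - \frac{56}{15} \gamma_{12356}
step 2: \frac{212}{25} \gamma_{5} - \frac{742}{75} \gamma_{124} + \frac{212}{25} \gamma_{234} + \frac{212}{25} \gamma_{1236} + \frac{212}{25} \gamma_{1456} - \frac{742}{75} \gamma_{3456}
Answer: \frac{212}{25} \gamma_{5} - \frac{742}{75} \gamma_{124} + \frac{212}{25} \gamma_{234} + \frac{212}{25} \gamma_{1236} + \frac{212}{25} \gamma_{1456} - \frac{742}{75} \gamma_{3456}


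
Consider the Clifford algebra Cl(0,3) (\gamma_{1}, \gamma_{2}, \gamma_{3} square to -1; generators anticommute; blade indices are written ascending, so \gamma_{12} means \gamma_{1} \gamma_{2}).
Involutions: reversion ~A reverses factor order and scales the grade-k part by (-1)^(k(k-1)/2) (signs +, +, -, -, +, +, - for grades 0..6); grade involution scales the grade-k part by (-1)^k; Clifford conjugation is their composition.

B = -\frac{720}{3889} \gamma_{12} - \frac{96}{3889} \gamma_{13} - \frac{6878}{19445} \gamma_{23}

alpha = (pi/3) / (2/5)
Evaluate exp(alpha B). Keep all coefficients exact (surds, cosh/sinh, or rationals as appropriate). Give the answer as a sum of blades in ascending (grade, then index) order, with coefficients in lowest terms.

B^2 term by term: the squares give (-\frac{720}{3889})^2*(\gamma_{12})^2 + (-\frac{96}{3889})^2*(\gamma_{13})^2 + (-\frac{6878}{19445})^2*(\gamma_{23})^2 = \frac{518400}{15124321}*(-1) + \frac{9216}{15124321}*(-1) + \frac{47306884}{378108025}*(-1) = -\frac{4}{25} (each basis 2-blade squares to minus the product of its generators' squares); cross terms between blades sharing an index anticommute and cancel. So B^2 = -\frac{4}{25}.
B^2 = -\frac{4}{25} — since the square is negative, the closed form is circular: l = \frac{2}{5}, alpha*l = \frac{\pi}{3}, so exp(alpha B) = cos(\frac{\pi}{3}) + (sin(\frac{\pi}{3})/(\frac{2}{5}))*B = \frac{1}{2} + (\frac{5 \sqrt{3}}{4})*B.
Answer: \frac{1}{2} - \frac{900 \sqrt{3}}{3889} \gamma_{12} - \frac{120 \sqrt{3}}{3889} \gamma_{13} - \frac{3439 \sqrt{3}}{7778} \gamma_{23}


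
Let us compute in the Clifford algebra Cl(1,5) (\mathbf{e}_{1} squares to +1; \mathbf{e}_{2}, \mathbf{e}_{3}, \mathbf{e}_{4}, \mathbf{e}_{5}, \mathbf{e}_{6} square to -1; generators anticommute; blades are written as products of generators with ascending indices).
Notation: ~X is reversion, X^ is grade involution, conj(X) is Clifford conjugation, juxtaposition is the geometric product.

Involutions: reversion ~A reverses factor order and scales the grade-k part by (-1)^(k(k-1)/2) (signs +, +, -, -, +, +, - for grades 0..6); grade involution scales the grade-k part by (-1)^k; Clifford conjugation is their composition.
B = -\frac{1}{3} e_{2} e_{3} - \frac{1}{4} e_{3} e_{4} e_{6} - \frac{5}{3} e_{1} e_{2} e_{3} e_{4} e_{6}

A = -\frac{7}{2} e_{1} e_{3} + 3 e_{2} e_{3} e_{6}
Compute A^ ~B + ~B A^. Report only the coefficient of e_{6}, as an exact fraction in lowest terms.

first term: e_{6} - \frac{7}{6} e_{1} e_{2} + 5 e_{1} e_{4} - \frac{3}{4} e_{2} e_{4} + \frac{7}{8} e_{1} e_{4} e_{6} - \frac{35}{6} e_{2} e_{4} e_{6}
second term: e_{6} + \frac{7}{6} e_{1} e_{2} + 5 e_{1} e_{4} + \frac{3}{4} e_{2} e_{4} - \frac{7}{8} e_{1} e_{4} e_{6} - \frac{35}{6} e_{2} e_{4} e_{6}
Answer: 2


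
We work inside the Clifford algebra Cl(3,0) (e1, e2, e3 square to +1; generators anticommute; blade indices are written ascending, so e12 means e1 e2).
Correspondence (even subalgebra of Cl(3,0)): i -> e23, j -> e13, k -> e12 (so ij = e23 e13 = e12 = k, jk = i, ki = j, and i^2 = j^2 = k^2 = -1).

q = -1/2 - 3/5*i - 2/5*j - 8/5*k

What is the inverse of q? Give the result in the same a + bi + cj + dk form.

In blades: q = -1/2 - 8/5*e12 - 2/5*e13 - 3/5*e23.
With qbar = -1/2 + 8/5*e12 + 2/5*e13 + 3/5*e23 (scalar fixed, mapped units negated), q qbar = 333/100 (the sum of squared coefficients), so q^-1 = qbar / (333/100) = -50/333 + 160/333*e12 + 40/333*e13 + 20/111*e23; translating back:
Answer: -50/333 + 20/111*i + 40/333*j + 160/333*k


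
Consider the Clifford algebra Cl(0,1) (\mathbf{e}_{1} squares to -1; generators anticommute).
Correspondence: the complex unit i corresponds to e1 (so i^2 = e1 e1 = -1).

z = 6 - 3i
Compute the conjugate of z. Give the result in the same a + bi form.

In blades: z = 6 - 3 e_{1}.
Conjugation here is Clifford conjugation: the scalar is fixed and the grade-1 and grade-2 blades all flip sign, giving 6 + 3 e_{1}; translating back:
Answer: 6 + 3i


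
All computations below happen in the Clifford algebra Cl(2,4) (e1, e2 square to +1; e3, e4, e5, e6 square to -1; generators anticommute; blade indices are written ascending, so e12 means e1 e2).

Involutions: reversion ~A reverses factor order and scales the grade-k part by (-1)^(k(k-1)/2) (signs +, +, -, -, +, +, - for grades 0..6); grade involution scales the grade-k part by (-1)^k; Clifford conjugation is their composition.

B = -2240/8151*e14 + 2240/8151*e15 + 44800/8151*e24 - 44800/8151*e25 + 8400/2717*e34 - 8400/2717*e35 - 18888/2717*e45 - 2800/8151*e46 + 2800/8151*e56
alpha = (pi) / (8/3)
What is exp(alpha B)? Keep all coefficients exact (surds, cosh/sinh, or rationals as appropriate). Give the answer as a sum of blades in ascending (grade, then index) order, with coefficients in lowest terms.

B^2 term by term: the squares give (-2240/8151)^2*(e14)^2 + (2240/8151)^2*(e15)^2 + (44800/8151)^2*(e24)^2 + (-44800/8151)^2*(e25)^2 + (8400/2717)^2*(e34)^2 + (-8400/2717)^2*(e35)^2 + (-18888/2717)^2*(e45)^2 + (-2800/8151)^2*(e46)^2 + (2800/8151)^2*(e56)^2 = 5017600/66438801*(+1) + 5017600/66438801*(+1) + 2007040000/66438801*(+1) + 2007040000/66438801*(+1) + 70560000/7382089*(-1) + 70560000/7382089*(-1) + 356756544/7382089*(-1) + 7840000/66438801*(-1) + 7840000/66438801*(-1) = -64/9 (each basis 2-blade squares to minus the product of its generators' squares); cross terms between blades sharing an index anticommute and cancel; the commuting (index-disjoint) pairs give grade-4 terms 2*c*c'*(blade product), which cancel blade by blade — e1245: -200704000/66438801 + 200704000/66438801 = 0; e1345: -12544000/7382089 + 12544000/7382089 = 0; e1456: -12544000/66438801 + 12544000/66438801 = 0; e2345: 250880000/7382089 - 250880000/7382089 = 0; e2456: 250880000/66438801 - 250880000/66438801 = 0; e3456: 15680000/7382089 - 15680000/7382089 = 0 — confirming B is simple. So B^2 = -64/9.
B^2 = -64/9 — the series telescopes trigonometrically here: l = 8/3, alpha*l = pi, so exp(alpha B) = cos(pi) + (sin(pi)/(8/3))*B = -1 + (0)*B.
Answer: -1
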